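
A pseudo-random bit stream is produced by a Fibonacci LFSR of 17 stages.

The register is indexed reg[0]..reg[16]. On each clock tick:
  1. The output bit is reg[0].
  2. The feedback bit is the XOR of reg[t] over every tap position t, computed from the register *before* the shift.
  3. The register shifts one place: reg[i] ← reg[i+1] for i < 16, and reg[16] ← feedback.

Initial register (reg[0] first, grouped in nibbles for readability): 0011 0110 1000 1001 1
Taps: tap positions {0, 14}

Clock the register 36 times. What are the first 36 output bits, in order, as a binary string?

tick  register→output (feedback)
  0  00110110100010011→0 (0)
  1  01101101000100110→0 (1)
  2  11011010001001101→1 (0)
  3  10110100010011010→1 (1)
  4  01101000100110101→0 (1)
  5  11010001001101011→1 (1)
  6  10100010011010111→1 (0)
  7  01000100110101110→0 (1)
  8  10001001101011101→1 (0)
  9  00010011010111010→0 (0)
 10  00100110101110100→0 (1)
 11  01001101011101001→0 (0)
 12  10011010111010010→1 (1)
 13  00110101110100101→0 (1)
 14  01101011101001011→0 (0)
 15  11010111010010110→1 (0)
 16  10101110100101100→1 (0)
 17  01011101001011000→0 (0)
 18  10111010010110000→1 (1)
 19  01110100101100001→0 (0)
 20  11101001011000010→1 (1)
 21  11010010110000101→1 (0)
 22  10100101100001010→1 (1)
 23  01001011000010101→0 (1)
 24  10010110000101011→1 (1)
 25  00101100001010111→0 (1)
 26  01011000010101111→0 (1)
 27  10110000101011111→1 (0)
 28  01100001010111110→0 (1)
 29  11000010101111101→1 (0)
 30  10000101011111010→1 (1)
 31  00001010111110101→0 (1)
 32  00010101111101011→0 (0)
 33  00101011111010110→0 (1)
 34  01010111110101101→0 (1)
 35  10101111101011011→1 (1)

001101101000100110101110100101100001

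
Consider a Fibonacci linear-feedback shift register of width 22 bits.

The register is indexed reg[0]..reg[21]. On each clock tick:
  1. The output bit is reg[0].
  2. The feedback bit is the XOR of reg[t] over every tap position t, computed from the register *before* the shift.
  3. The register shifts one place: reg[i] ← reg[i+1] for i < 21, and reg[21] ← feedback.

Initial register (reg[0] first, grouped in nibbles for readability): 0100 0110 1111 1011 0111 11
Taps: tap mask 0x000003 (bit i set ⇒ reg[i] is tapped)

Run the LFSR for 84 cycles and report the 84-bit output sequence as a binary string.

010001101111101101111111001011000011011000000101110100010110100000111001110011101110

step | reg (before) | out | fb
   0 | 0100011011111011011111 | 0 | 1
   1 | 1000110111110110111111 | 1 | 1
   2 | 0001101111101101111111 | 0 | 0
   3 | 0011011111011011111110 | 0 | 0
   4 | 0110111110110111111100 | 0 | 1
   5 | 1101111101101111111001 | 1 | 0
   6 | 1011111011011111110010 | 1 | 1
   7 | 0111110110111111100101 | 0 | 1
   8 | 1111101101111111001011 | 1 | 0
   9 | 1111011011111110010110 | 1 | 0
  10 | 1110110111111100101100 | 1 | 0
  11 | 1101101111111001011000 | 1 | 0
  12 | 1011011111110010110000 | 1 | 1
  13 | 0110111111100101100001 | 0 | 1
  14 | 1101111111001011000011 | 1 | 0
  15 | 1011111110010110000110 | 1 | 1
  16 | 0111111100101100001101 | 0 | 1
  17 | 1111111001011000011011 | 1 | 0
  18 | 1111110010110000110110 | 1 | 0
  19 | 1111100101100001101100 | 1 | 0
  20 | 1111001011000011011000 | 1 | 0
  21 | 1110010110000110110000 | 1 | 0
  22 | 1100101100001101100000 | 1 | 0
  23 | 1001011000011011000000 | 1 | 1
  24 | 0010110000110110000001 | 0 | 0
  25 | 0101100001101100000010 | 0 | 1
  26 | 1011000011011000000101 | 1 | 1
  27 | 0110000110110000001011 | 0 | 1
  28 | 1100001101100000010111 | 1 | 0
  29 | 1000011011000000101110 | 1 | 1
  30 | 0000110110000001011101 | 0 | 0
  31 | 0001101100000010111010 | 0 | 0
  32 | 0011011000000101110100 | 0 | 0
  33 | 0110110000001011101000 | 0 | 1
  34 | 1101100000010111010001 | 1 | 0
  35 | 1011000000101110100010 | 1 | 1
  36 | 0110000001011101000101 | 0 | 1
  37 | 1100000010111010001011 | 1 | 0
  38 | 1000000101110100010110 | 1 | 1
  39 | 0000001011101000101101 | 0 | 0
  40 | 0000010111010001011010 | 0 | 0
  41 | 0000101110100010110100 | 0 | 0
  42 | 0001011101000101101000 | 0 | 0
  43 | 0010111010001011010000 | 0 | 0
  44 | 0101110100010110100000 | 0 | 1
  45 | 1011101000101101000001 | 1 | 1
  46 | 0111010001011010000011 | 0 | 1
  47 | 1110100010110100000111 | 1 | 0
  48 | 1101000101101000001110 | 1 | 0
  49 | 1010001011010000011100 | 1 | 1
  50 | 0100010110100000111001 | 0 | 1
  51 | 1000101101000001110011 | 1 | 1
  52 | 0001011010000011100111 | 0 | 0
  53 | 0010110100000111001110 | 0 | 0
  54 | 0101101000001110011100 | 0 | 1
  55 | 1011010000011100111001 | 1 | 1
  56 | 0110100000111001110011 | 0 | 1
  57 | 1101000001110011100111 | 1 | 0
  58 | 1010000011100111001110 | 1 | 1
  59 | 0100000111001110011101 | 0 | 1
  60 | 1000001110011100111011 | 1 | 1
  61 | 0000011100111001110111 | 0 | 0
  62 | 0000111001110011101110 | 0 | 0
  63 | 0001110011100111011100 | 0 | 0
  64 | 0011100111001110111000 | 0 | 0
  65 | 0111001110011101110000 | 0 | 1
  66 | 1110011100111011100001 | 1 | 0
  67 | 1100111001110111000010 | 1 | 0
  68 | 1001110011101110000100 | 1 | 1
  69 | 0011100111011100001001 | 0 | 0
  70 | 0111001110111000010010 | 0 | 1
  71 | 1110011101110000100101 | 1 | 0
  72 | 1100111011100001001010 | 1 | 0
  73 | 1001110111000010010100 | 1 | 1
  74 | 0011101110000100101001 | 0 | 0
  75 | 0111011100001001010010 | 0 | 1
  76 | 1110111000010010100101 | 1 | 0
  77 | 1101110000100101001010 | 1 | 0
  78 | 1011100001001010010100 | 1 | 1
  79 | 0111000010010100101001 | 0 | 1
  80 | 1110000100101001010011 | 1 | 0
  81 | 1100001001010010100110 | 1 | 0
  82 | 1000010010100101001100 | 1 | 1
  83 | 0000100101001010011001 | 0 | 0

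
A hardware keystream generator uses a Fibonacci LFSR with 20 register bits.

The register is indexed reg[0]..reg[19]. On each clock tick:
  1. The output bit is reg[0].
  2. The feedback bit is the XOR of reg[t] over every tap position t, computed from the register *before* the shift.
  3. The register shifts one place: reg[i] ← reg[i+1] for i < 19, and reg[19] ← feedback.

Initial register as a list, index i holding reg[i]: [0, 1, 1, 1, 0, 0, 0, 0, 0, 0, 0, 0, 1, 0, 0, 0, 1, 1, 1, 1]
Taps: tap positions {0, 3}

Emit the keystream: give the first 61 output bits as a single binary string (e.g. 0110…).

tick  register→output (feedback)
  0  01110000000010001111→0 (1)
  1  11100000000100011111→1 (1)
  2  11000000001000111111→1 (1)
  3  10000000010001111111→1 (1)
  4  00000000100011111111→0 (0)
  5  00000001000111111110→0 (0)
  6  00000010001111111100→0 (0)
  7  00000100011111111000→0 (0)
  8  00001000111111110000→0 (0)
  9  00010001111111100000→0 (1)
 10  00100011111111000001→0 (0)
 11  01000111111110000010→0 (0)
 12  10001111111100000100→1 (1)
 13  00011111111000001001→0 (1)
 14  00111111110000010011→0 (1)
 15  01111111100000100111→0 (1)
 16  11111111000001001111→1 (0)
 17  11111110000010011110→1 (0)
 18  11111100000100111100→1 (0)
 19  11111000001001111000→1 (0)
 20  11110000010011110000→1 (0)
 21  11100000100111100000→1 (1)
 22  11000001001111000001→1 (1)
 23  10000010011110000011→1 (1)
 24  00000100111100000111→0 (0)
 25  00001001111000001110→0 (0)
 26  00010011110000011100→0 (1)
 27  00100111100000111001→0 (0)
 28  01001111000001110010→0 (0)
 29  10011110000011100100→1 (0)
 30  00111100000111001000→0 (1)
 31  01111000001110010001→0 (1)
 32  11110000011100100011→1 (0)
 33  11100000111001000110→1 (1)
 34  11000001110010001101→1 (1)
 35  10000011100100011011→1 (1)
 36  00000111001000110111→0 (0)
 37  00001110010001101110→0 (0)
 38  00011100100011011100→0 (1)
 39  00111001000110111001→0 (1)
 40  01110010001101110011→0 (1)
 41  11100100011011100111→1 (1)
 42  11001000110111001111→1 (1)
 43  10010001101110011111→1 (0)
 44  00100011011100111110→0 (0)
 45  01000110111001111100→0 (0)
 46  10001101110011111000→1 (1)
 47  00011011100111110001→0 (1)
 48  00110111001111100011→0 (1)
 49  01101110011111000111→0 (0)
 50  11011100111110001110→1 (0)
 51  10111001111100011100→1 (0)
 52  01110011111000111000→0 (1)
 53  11100111110001110001→1 (1)
 54  11001111100011100011→1 (1)
 55  10011111000111000111→1 (0)
 56  00111110001110001110→0 (1)
 57  01111100011100011101→0 (1)
 58  11111000111000111011→1 (0)
 59  11110001110001110110→1 (0)
 60  11100011100011101100→1 (1)

0111000000001000111111110000010011110000011100100011011100111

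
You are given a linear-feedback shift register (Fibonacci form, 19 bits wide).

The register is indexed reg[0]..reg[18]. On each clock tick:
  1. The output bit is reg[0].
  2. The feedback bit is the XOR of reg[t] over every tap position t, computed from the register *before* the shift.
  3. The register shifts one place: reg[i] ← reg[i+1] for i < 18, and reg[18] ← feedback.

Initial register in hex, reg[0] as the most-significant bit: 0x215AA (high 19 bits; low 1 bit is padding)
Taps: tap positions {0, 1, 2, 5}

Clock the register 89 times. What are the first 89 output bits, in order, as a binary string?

00100001010110101011100110111010010000110110110111110100101101111110101100111111010111101

tick  register→output (feedback)
  0  0010000101011010101→0 (1)
  1  0100001010110101011→0 (1)
  2  1000010101101010111→1 (0)
  3  0000101011010101110→0 (0)
  4  0001010110101011100→0 (1)
  5  0010101101010111001→0 (1)
  6  0101011010101110011→0 (0)
  7  1010110101011100110→1 (1)
  8  0101101010111001101→0 (1)
  9  1011010101110011011→1 (1)
 10  0110101011100110111→0 (0)
 11  1101010111001101110→1 (1)
 12  1010101110011011101→1 (0)
 13  0101011100110111010→0 (0)
 14  1010111001101110100→1 (1)
 15  0101110011011101001→0 (0)
 16  1011100110111010010→1 (0)
 17  0111001101110100100→0 (0)
 18  1110011011101001000→1 (0)
 19  1100110111010010000→1 (1)
 20  1001101110100100001→1 (1)
 21  0011011101001000011→0 (0)
 22  0110111010010000110→0 (1)
 23  1101110100100001101→1 (1)
 24  1011101001000011011→1 (0)
 25  0111010010000110110→0 (1)
 26  1110100100001101101→1 (1)
 27  1101001000011011011→1 (0)
 28  1010010000110110110→1 (1)
 29  0100100001101101101→0 (1)
 30  1001000011011011011→1 (1)
 31  0010000110110110111→0 (1)
 32  0100001101101101111→0 (1)
 33  1000011011011011111→1 (0)
 34  0000110110110111110→0 (1)
 35  0001101101101111101→0 (0)
 36  0011011011011111010→0 (0)
 37  0110110110111110100→0 (1)
 38  1101101101111101001→1 (0)
 39  1011011011111010010→1 (1)
 40  0110110111110100101→0 (1)
 41  1101101111101001011→1 (0)
 42  1011011111010010110→1 (1)
 43  0110111110100101101→0 (1)
 44  1101111101001011011→1 (1)
 45  1011111010010110111→1 (1)
 46  0111110100101101111→0 (1)
 47  1111101001011011111→1 (1)
 48  1111010010110111111→1 (0)
 49  1110100101101111110→1 (1)
 50  1101001011011111101→1 (0)
 51  1010010110111111010→1 (1)
 52  0100101101111110101→0 (1)
 53  1001011011111101011→1 (0)
 54  0010110111111010110→0 (0)
 55  0101101111110101100→0 (1)
 56  1011011111101011001→1 (1)
 57  0110111111010110011→0 (1)
 58  1101111110101100111→1 (1)
 59  1011111101011001111→1 (1)
 60  0111111010110011111→0 (1)
 61  1111110101100111111→1 (0)
 62  1111101011001111110→1 (1)
 63  1111010110011111101→1 (0)
 64  1110101100111111010→1 (1)
 65  1101011001111110101→1 (1)
 66  1010110011111101011→1 (1)
 67  0101100111111010111→0 (1)
 68  1011001111110101111→1 (0)
 69  0110011111101011110→0 (1)
 70  1100111111010111101→1 (1)
 71  1001111110101111011→1 (0)
 72  0011111101011110110→0 (0)
 73  0111111010111101100→0 (1)
 74  1111110101111011001→1 (0)
 75  1111101011110110010→1 (1)
 76  1111010111101100101→1 (0)
 77  1110101111011001010→1 (1)
 78  1101011110110010101→1 (1)
 79  1010111101100101011→1 (1)
 80  0101111011001010111→0 (0)
 81  1011110110010101110→1 (1)
 82  0111101100101011101→0 (0)
 83  1111011001010111010→1 (0)
 84  1110110010101110100→1 (0)
 85  1101100101011101000→1 (0)
 86  1011001010111010000→1 (0)
 87  0110010101110100000→0 (1)
 88  1100101011101000001→1 (0)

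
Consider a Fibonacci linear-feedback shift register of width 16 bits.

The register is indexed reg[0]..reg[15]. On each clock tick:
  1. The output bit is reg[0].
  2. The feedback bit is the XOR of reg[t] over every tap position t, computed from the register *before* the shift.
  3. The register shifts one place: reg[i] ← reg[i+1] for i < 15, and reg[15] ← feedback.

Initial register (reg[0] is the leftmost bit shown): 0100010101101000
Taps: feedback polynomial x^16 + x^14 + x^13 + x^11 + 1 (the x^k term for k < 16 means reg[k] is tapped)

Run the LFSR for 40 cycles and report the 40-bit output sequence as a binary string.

step | reg (before) | out | fb
   0 | 0100010101101000 | 0 | 0
   1 | 1000101011010000 | 1 | 0
   2 | 0001010110100000 | 0 | 0
   3 | 0010101101000000 | 0 | 0
   4 | 0101011010000000 | 0 | 0
   5 | 1010110100000000 | 1 | 1
   6 | 0101101000000001 | 0 | 0
   7 | 1011010000000010 | 1 | 0
   8 | 0110100000000100 | 0 | 1
   9 | 1101000000001001 | 1 | 1
  10 | 1010000000010011 | 1 | 1
  11 | 0100000000100111 | 0 | 0
  12 | 1000000001001110 | 1 | 1
  13 | 0000000010011101 | 0 | 0
  14 | 0000000100111010 | 0 | 0
  15 | 0000001001110100 | 0 | 0
  16 | 0000010011101000 | 0 | 0
  17 | 0000100111010000 | 0 | 1
  18 | 0001001110100001 | 0 | 0
  19 | 0010011101000010 | 0 | 1
  20 | 0100111010000101 | 0 | 1
  21 | 1001110100001011 | 1 | 0
  22 | 0011101000010110 | 0 | 1
  23 | 0111010000101101 | 0 | 1
  24 | 1110100001011011 | 1 | 1
  25 | 1101000010110111 | 1 | 0
  26 | 1010000101101110 | 1 | 1
  27 | 0100001011011101 | 0 | 0
  28 | 1000010110111010 | 1 | 1
  29 | 0000101101110101 | 0 | 0
  30 | 0001011011101010 | 0 | 1
  31 | 0010110111010101 | 0 | 0
  32 | 0101101110101010 | 0 | 1
  33 | 1011011101010101 | 1 | 1
  34 | 0110111010101011 | 0 | 1
  35 | 1101110101010111 | 1 | 0
  36 | 1011101010101110 | 1 | 1
  37 | 0111010101011101 | 0 | 0
  38 | 1110101010111010 | 1 | 1
  39 | 1101010101110101 | 1 | 1

0100010101101000000001001110100001011011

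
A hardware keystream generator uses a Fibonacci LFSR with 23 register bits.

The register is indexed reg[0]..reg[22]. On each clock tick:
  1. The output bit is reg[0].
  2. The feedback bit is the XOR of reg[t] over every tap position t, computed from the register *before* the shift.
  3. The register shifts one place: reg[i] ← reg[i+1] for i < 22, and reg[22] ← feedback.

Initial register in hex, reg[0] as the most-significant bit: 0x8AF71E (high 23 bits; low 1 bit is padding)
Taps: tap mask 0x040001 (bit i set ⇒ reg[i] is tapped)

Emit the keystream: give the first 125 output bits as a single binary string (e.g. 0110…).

10001010111101110001111111101010101110111110000011010011111010001000010110001011100011010110000000010111101001111111111111010

tick  register→output (feedback)
  0  10001010111101110001111→1 (1)
  1  00010101111011100011111→0 (1)
  2  00101011110111000111111→0 (1)
  3  01010111101110001111111→0 (1)
  4  10101111011100011111111→1 (0)
  5  01011110111000111111110→0 (1)
  6  10111101110001111111101→1 (0)
  7  01111011100011111111010→0 (1)
  8  11110111000111111110101→1 (0)
  9  11101110001111111101010→1 (1)
 10  11011100011111111010101→1 (0)
 11  10111000111111110101010→1 (1)
 12  01110001111111101010101→0 (1)
 13  11100011111111010101011→1 (1)
 14  11000111111110101010111→1 (0)
 15  10001111111101010101110→1 (1)
 16  00011111111010101011101→0 (1)
 17  00111111110101010111011→0 (1)
 18  01111111101010101110111→0 (1)
 19  11111111010101011101111→1 (1)
 20  11111110101010111011111→1 (0)
 21  11111101010101110111110→1 (0)
 22  11111010101011101111100→1 (0)
 23  11110101010111011111000→1 (0)
 24  11101010101110111110000→1 (0)
 25  11010101011101111100000→1 (1)
 26  10101010111011111000001→1 (1)
 27  01010101110111110000011→0 (0)
 28  10101011101111100000110→1 (1)
 29  01010111011111000001101→0 (0)
 30  10101110111110000011010→1 (0)
 31  01011101111100000110100→0 (1)
 32  10111011111000001101001→1 (1)
 33  01110111110000011010011→0 (1)
 34  11101111100000110100111→1 (1)
 35  11011111000001101001111→1 (1)
 36  10111110000011010011111→1 (0)
 37  01111100000110100111110→0 (1)
 38  11111000001101001111101→1 (0)
 39  11110000011010011111010→1 (0)
 40  11100000110100111110100→1 (0)
 41  11000001101001111101000→1 (1)
 42  10000011010011111010001→1 (0)
 43  00000110100111110100010→0 (0)
 44  00001101001111101000100→0 (0)
 45  00011010011111010001000→0 (0)
 46  00110100111110100010000→0 (1)
 47  01101001111101000100001→0 (0)
 48  11010011111010001000010→1 (1)
 49  10100111110100010000101→1 (1)
 50  01001111101000100001011→0 (0)
 51  10011111010001000010110→1 (0)
 52  00111110100010000101100→0 (0)
 53  01111101000100001011000→0 (1)
 54  11111010001000010110001→1 (0)
 55  11110100010000101100010→1 (1)
 56  11101000100001011000101→1 (1)
 57  11010001000010110001011→1 (1)
 58  10100010000101100010111→1 (0)
 59  01000100001011000101110→0 (0)
 60  10001000010110001011100→1 (0)
 61  00010000101100010111000→0 (1)
 62  00100001011000101110001→0 (1)
 63  01000010110001011100011→0 (0)
 64  10000101100010111000110→1 (1)
 65  00001011000101110001101→0 (0)
 66  00010110001011100011010→0 (1)
 67  00101100010111000110101→0 (1)
 68  01011000101110001101011→0 (0)
 69  10110001011100011010110→1 (0)
 70  01100010111000110101100→0 (0)
 71  11000101110001101011000→1 (0)
 72  10001011100011010110000→1 (0)
 73  00010111000110101100000→0 (0)
 74  00101110001101011000000→0 (0)
 75  01011100011010110000000→0 (0)
 76  10111000110101100000000→1 (1)
 77  01110001101011000000001→0 (0)
 78  11100011010110000000010→1 (1)
 79  11000110101100000000101→1 (1)
 80  10001101011000000001011→1 (1)
 81  00011010110000000010111→0 (1)
 82  00110101100000000101111→0 (0)
 83  01101011000000001011110→0 (1)
 84  11010110000000010111101→1 (0)
 85  10101100000000101111010→1 (0)
 86  01011000000001011110100→0 (1)
 87  10110000000010111101001→1 (1)
 88  01100000000101111010011→0 (1)
 89  11000000001011110100111→1 (1)
 90  10000000010111101001111→1 (1)
 91  00000000101111010011111→0 (1)
 92  00000001011110100111111→0 (1)
 93  00000010111101001111111→0 (1)
 94  00000101111010011111111→0 (1)
 95  00001011110100111111111→0 (1)
 96  00010111101001111111111→0 (1)
 97  00101111010011111111111→0 (1)
 98  01011110100111111111111→0 (1)
 99  10111101001111111111111→1 (0)
100  01111010011111111111110→0 (1)
101  11110100111111111111101→1 (0)
102  11101001111111111111010→1 (0)
103  11010011111111111110100→1 (0)
104  10100111111111111101000→1 (1)
105  01001111111111111010001→0 (1)
106  10011111111111110100011→1 (1)
107  00111111111111101000111→0 (0)
108  01111111111111010001110→0 (0)
109  11111111111110100011100→1 (0)
110  11111111111101000111000→1 (0)
111  11111111111010001110000→1 (0)
112  11111111110100011100000→1 (1)
113  11111111101000111000001→1 (1)
114  11111111010001110000011→1 (1)
115  11111110100011100000111→1 (1)
116  11111101000111000001111→1 (1)
117  11111010001110000011111→1 (0)
118  11110100011100000111110→1 (0)
119  11101000111000001111100→1 (0)
120  11010001110000011111000→1 (0)
121  10100011100000111110000→1 (0)
122  01000111000001111100000→0 (0)
123  10001110000011111000000→1 (1)
124  00011100000111110000001→0 (0)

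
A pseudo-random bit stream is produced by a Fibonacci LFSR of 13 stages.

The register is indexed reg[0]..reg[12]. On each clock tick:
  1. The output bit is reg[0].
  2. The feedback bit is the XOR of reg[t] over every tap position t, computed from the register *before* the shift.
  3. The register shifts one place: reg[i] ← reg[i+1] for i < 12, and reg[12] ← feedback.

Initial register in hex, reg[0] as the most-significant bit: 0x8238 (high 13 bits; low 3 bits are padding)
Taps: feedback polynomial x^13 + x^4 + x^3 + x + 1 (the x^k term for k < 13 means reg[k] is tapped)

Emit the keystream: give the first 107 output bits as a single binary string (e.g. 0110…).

10000010001111011010001110001110000000000001000000001101100001010001011110110111111100001100010011011001001

k : reg_k → out_k, fb_k
0: 1000001000111 → 1, fb=1
1: 0000010001111 → 0, fb=0
2: 0000100011110 → 0, fb=1
3: 0001000111101 → 0, fb=1
4: 0010001111011 → 0, fb=0
5: 0100011110110 → 0, fb=1
6: 1000111101101 → 1, fb=0
7: 0001111011010 → 0, fb=0
8: 0011110110100 → 0, fb=0
9: 0111101101000 → 0, fb=1
10: 1111011010001 → 1, fb=1
11: 1110110100011 → 1, fb=1
12: 1101101000111 → 1, fb=0
13: 1011010001110 → 1, fb=0
14: 0110100011100 → 0, fb=0
15: 1101000111000 → 1, fb=1
16: 1010001110001 → 1, fb=1
17: 0100011100011 → 0, fb=1
18: 1000111000111 → 1, fb=0
19: 0001110001110 → 0, fb=0
20: 0011100011100 → 0, fb=0
21: 0111000111000 → 0, fb=0
22: 1110001110000 → 1, fb=0
23: 1100011100000 → 1, fb=0
24: 1000111000000 → 1, fb=0
25: 0001110000000 → 0, fb=0
26: 0011100000000 → 0, fb=0
27: 0111000000000 → 0, fb=0
28: 1110000000000 → 1, fb=0
29: 1100000000000 → 1, fb=0
30: 1000000000000 → 1, fb=1
31: 0000000000001 → 0, fb=0
32: 0000000000010 → 0, fb=0
33: 0000000000100 → 0, fb=0
34: 0000000001000 → 0, fb=0
35: 0000000010000 → 0, fb=0
36: 0000000100000 → 0, fb=0
37: 0000001000000 → 0, fb=0
38: 0000010000000 → 0, fb=0
39: 0000100000000 → 0, fb=1
40: 0001000000001 → 0, fb=1
41: 0010000000011 → 0, fb=0
42: 0100000000110 → 0, fb=1
43: 1000000001101 → 1, fb=1
44: 0000000011011 → 0, fb=0
45: 0000000110110 → 0, fb=0
46: 0000001101100 → 0, fb=0
47: 0000011011000 → 0, fb=0
48: 0000110110000 → 0, fb=1
49: 0001101100001 → 0, fb=0
50: 0011011000010 → 0, fb=1
51: 0110110000101 → 0, fb=0
52: 1101100001010 → 1, fb=0
53: 1011000010100 → 1, fb=0
54: 0110000101000 → 0, fb=1
55: 1100001010001 → 1, fb=0
56: 1000010100010 → 1, fb=1
57: 0000101000101 → 0, fb=1
58: 0001010001011 → 0, fb=1
59: 0010100010111 → 0, fb=1
60: 0101000101111 → 0, fb=0
61: 1010001011110 → 1, fb=1
62: 0100010111101 → 0, fb=1
63: 1000101111011 → 1, fb=0
64: 0001011110110 → 0, fb=1
65: 0010111101101 → 0, fb=1
66: 0101111011011 → 0, fb=1
67: 1011110110111 → 1, fb=1
68: 0111101101111 → 0, fb=1
69: 1111011011111 → 1, fb=1
70: 1110110111111 → 1, fb=1
71: 1101101111111 → 1, fb=0
72: 1011011111110 → 1, fb=0
73: 0110111111100 → 0, fb=0
74: 1101111111000 → 1, fb=0
75: 1011111110000 → 1, fb=1
76: 0111111100001 → 0, fb=1
77: 1111111000011 → 1, fb=0
78: 1111110000110 → 1, fb=0
79: 1111100001100 → 1, fb=0
80: 1111000011000 → 1, fb=1
81: 1110000110001 → 1, fb=0
82: 1100001100010 → 1, fb=0
83: 1000011000100 → 1, fb=1
84: 0000110001001 → 0, fb=1
85: 0001100010011 → 0, fb=0
86: 0011000100110 → 0, fb=1
87: 0110001001101 → 0, fb=1
88: 1100010011011 → 1, fb=0
89: 1000100110110 → 1, fb=0
90: 0001001101100 → 0, fb=1
91: 0010011011001 → 0, fb=0
92: 0100110110010 → 0, fb=0
93: 1001101100100 → 1, fb=1
94: 0011011001001 → 0, fb=1
95: 0110110010011 → 0, fb=0
96: 1101100100110 → 1, fb=0
97: 1011001001100 → 1, fb=0
98: 0110010011000 → 0, fb=1
99: 1100100110001 → 1, fb=1
100: 1001001100011 → 1, fb=0
101: 0010011000110 → 0, fb=0
102: 0100110001100 → 0, fb=0
103: 1001100011000 → 1, fb=1
104: 0011000110001 → 0, fb=1
105: 0110001100011 → 0, fb=1
106: 1100011000111 → 1, fb=0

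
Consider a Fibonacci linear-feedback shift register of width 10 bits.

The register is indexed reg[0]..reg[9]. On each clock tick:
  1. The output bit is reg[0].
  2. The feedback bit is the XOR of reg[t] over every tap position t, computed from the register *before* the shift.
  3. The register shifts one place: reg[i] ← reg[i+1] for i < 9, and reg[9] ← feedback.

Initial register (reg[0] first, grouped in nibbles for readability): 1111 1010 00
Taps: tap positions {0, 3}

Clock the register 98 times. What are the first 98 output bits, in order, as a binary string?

k : reg_k → out_k, fb_k
0: 1111101000 → 1, fb=0
1: 1111010000 → 1, fb=0
2: 1110100000 → 1, fb=1
3: 1101000001 → 1, fb=0
4: 1010000010 → 1, fb=1
5: 0100000101 → 0, fb=0
6: 1000001010 → 1, fb=1
7: 0000010101 → 0, fb=0
8: 0000101010 → 0, fb=0
9: 0001010100 → 0, fb=1
10: 0010101001 → 0, fb=0
11: 0101010010 → 0, fb=1
12: 1010100101 → 1, fb=1
13: 0101001011 → 0, fb=1
14: 1010010111 → 1, fb=1
15: 0100101111 → 0, fb=0
16: 1001011110 → 1, fb=0
17: 0010111100 → 0, fb=0
18: 0101111000 → 0, fb=1
19: 1011110001 → 1, fb=0
20: 0111100010 → 0, fb=1
21: 1111000101 → 1, fb=0
22: 1110001010 → 1, fb=1
23: 1100010101 → 1, fb=1
24: 1000101011 → 1, fb=1
25: 0001010111 → 0, fb=1
26: 0010101111 → 0, fb=0
27: 0101011110 → 0, fb=1
28: 1010111101 → 1, fb=1
29: 0101111011 → 0, fb=1
30: 1011110111 → 1, fb=0
31: 0111101110 → 0, fb=1
32: 1111011101 → 1, fb=0
33: 1110111010 → 1, fb=1
34: 1101110101 → 1, fb=0
35: 1011101010 → 1, fb=0
36: 0111010100 → 0, fb=1
37: 1110101001 → 1, fb=1
38: 1101010011 → 1, fb=0
39: 1010100110 → 1, fb=1
40: 0101001101 → 0, fb=1
41: 1010011011 → 1, fb=1
42: 0100110111 → 0, fb=0
43: 1001101110 → 1, fb=0
44: 0011011100 → 0, fb=1
45: 0110111001 → 0, fb=0
46: 1101110010 → 1, fb=0
47: 1011100100 → 1, fb=0
48: 0111001000 → 0, fb=1
49: 1110010001 → 1, fb=1
50: 1100100011 → 1, fb=1
51: 1001000111 → 1, fb=0
52: 0010001110 → 0, fb=0
53: 0100011100 → 0, fb=0
54: 1000111000 → 1, fb=1
55: 0001110001 → 0, fb=1
56: 0011100011 → 0, fb=1
57: 0111000111 → 0, fb=1
58: 1110001111 → 1, fb=1
59: 1100011111 → 1, fb=1
60: 1000111111 → 1, fb=1
61: 0001111111 → 0, fb=1
62: 0011111111 → 0, fb=1
63: 0111111111 → 0, fb=1
64: 1111111111 → 1, fb=0
65: 1111111110 → 1, fb=0
66: 1111111100 → 1, fb=0
67: 1111111000 → 1, fb=0
68: 1111110000 → 1, fb=0
69: 1111100000 → 1, fb=0
70: 1111000000 → 1, fb=0
71: 1110000000 → 1, fb=1
72: 1100000001 → 1, fb=1
73: 1000000011 → 1, fb=1
74: 0000000111 → 0, fb=0
75: 0000001110 → 0, fb=0
76: 0000011100 → 0, fb=0
77: 0000111000 → 0, fb=0
78: 0001110000 → 0, fb=1
79: 0011100001 → 0, fb=1
80: 0111000011 → 0, fb=1
81: 1110000111 → 1, fb=1
82: 1100001111 → 1, fb=1
83: 1000011111 → 1, fb=1
84: 0000111111 → 0, fb=0
85: 0001111110 → 0, fb=1
86: 0011111101 → 0, fb=1
87: 0111111011 → 0, fb=1
88: 1111110111 → 1, fb=0
89: 1111101110 → 1, fb=0
90: 1111011100 → 1, fb=0
91: 1110111000 → 1, fb=1
92: 1101110001 → 1, fb=0
93: 1011100010 → 1, fb=0
94: 0111000100 → 0, fb=1
95: 1110001001 → 1, fb=1
96: 1100010011 → 1, fb=1
97: 1000100111 → 1, fb=1

11111010000010101001011110001010111101110101001101110010001110001111111111000000011100001111110111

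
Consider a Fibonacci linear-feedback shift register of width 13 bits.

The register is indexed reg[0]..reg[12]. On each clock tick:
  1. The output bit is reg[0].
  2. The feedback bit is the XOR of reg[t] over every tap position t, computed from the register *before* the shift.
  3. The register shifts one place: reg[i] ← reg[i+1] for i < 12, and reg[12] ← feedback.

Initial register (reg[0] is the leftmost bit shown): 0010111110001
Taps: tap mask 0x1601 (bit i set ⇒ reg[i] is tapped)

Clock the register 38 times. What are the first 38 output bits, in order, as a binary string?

k : reg_k → out_k, fb_k
0: 0010111110001 → 0, fb=1
1: 0101111100011 → 0, fb=1
2: 1011111000111 → 1, fb=1
3: 0111110001111 → 0, fb=1
4: 1111100011111 → 1, fb=0
5: 1111000111110 → 1, fb=1
6: 1110001111101 → 1, fb=0
7: 1100011111010 → 1, fb=0
8: 1000111110100 → 1, fb=0
9: 0001111101000 → 0, fb=1
10: 0011111010001 → 0, fb=1
11: 0111110100011 → 0, fb=1
12: 1111101000111 → 1, fb=1
13: 1111010001111 → 1, fb=0
14: 1110100011110 → 1, fb=1
15: 1101000111101 → 1, fb=0
16: 1010001111010 → 1, fb=0
17: 0100011110100 → 0, fb=1
18: 1000111101001 → 1, fb=1
19: 0001111010011 → 0, fb=1
20: 0011110100111 → 0, fb=0
21: 0111101001110 → 0, fb=0
22: 1111010011100 → 1, fb=1
23: 1110100111001 → 1, fb=1
24: 1101001110011 → 1, fb=0
25: 1010011100110 → 1, fb=0
26: 0100111001100 → 0, fb=0
27: 1001110011000 → 1, fb=0
28: 0011100110000 → 0, fb=0
29: 0111001100000 → 0, fb=0
30: 1110011000000 → 1, fb=1
31: 1100110000001 → 1, fb=0
32: 1001100000010 → 1, fb=1
33: 0011000000101 → 0, fb=0
34: 0110000001010 → 0, fb=1
35: 1100000010101 → 1, fb=1
36: 1000000101011 → 1, fb=1
37: 0000001010111 → 0, fb=0

00101111100011111010001111010011100110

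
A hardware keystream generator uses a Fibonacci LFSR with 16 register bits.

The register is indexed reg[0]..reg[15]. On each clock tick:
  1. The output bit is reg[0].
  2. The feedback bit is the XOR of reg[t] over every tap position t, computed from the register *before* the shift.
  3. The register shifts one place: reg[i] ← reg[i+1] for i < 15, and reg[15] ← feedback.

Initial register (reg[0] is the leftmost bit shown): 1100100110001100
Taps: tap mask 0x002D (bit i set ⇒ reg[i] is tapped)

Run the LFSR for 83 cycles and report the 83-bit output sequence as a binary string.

11001001100011001001001001001000000000000010100000000100110010001010100010111010010

k : reg_k → out_k, fb_k
0: 1100100110001100 → 1, fb=1
1: 1001001100011001 → 1, fb=0
2: 0010011000110010 → 0, fb=0
3: 0100110001100100 → 0, fb=1
4: 1001100011001001 → 1, fb=0
5: 0011000110010010 → 0, fb=0
6: 0110001100100100 → 0, fb=1
7: 1100011001001001 → 1, fb=0
8: 1000110010010010 → 1, fb=0
9: 0001100100100100 → 0, fb=1
10: 0011001001001001 → 0, fb=0
11: 0110010010010010 → 0, fb=0
12: 1100100100100100 → 1, fb=1
13: 1001001001001001 → 1, fb=0
14: 0010010010010010 → 0, fb=0
15: 0100100100100100 → 0, fb=0
16: 1001001001001000 → 1, fb=0
17: 0010010010010000 → 0, fb=0
18: 0100100100100000 → 0, fb=0
19: 1001001001000000 → 1, fb=0
20: 0010010010000000 → 0, fb=0
21: 0100100100000000 → 0, fb=0
22: 1001001000000000 → 1, fb=0
23: 0010010000000000 → 0, fb=0
24: 0100100000000000 → 0, fb=0
25: 1001000000000000 → 1, fb=0
26: 0010000000000000 → 0, fb=1
27: 0100000000000001 → 0, fb=0
28: 1000000000000010 → 1, fb=1
29: 0000000000000101 → 0, fb=0
30: 0000000000001010 → 0, fb=0
31: 0000000000010100 → 0, fb=0
32: 0000000000101000 → 0, fb=0
33: 0000000001010000 → 0, fb=0
34: 0000000010100000 → 0, fb=0
35: 0000000101000000 → 0, fb=0
36: 0000001010000000 → 0, fb=0
37: 0000010100000000 → 0, fb=1
38: 0000101000000001 → 0, fb=0
39: 0001010000000010 → 0, fb=0
40: 0010100000000100 → 0, fb=1
41: 0101000000001001 → 0, fb=1
42: 1010000000010011 → 1, fb=0
43: 0100000000100110 → 0, fb=0
44: 1000000001001100 → 1, fb=1
45: 0000000010011001 → 0, fb=0
46: 0000000100110010 → 0, fb=0
47: 0000001001100100 → 0, fb=0
48: 0000010011001000 → 0, fb=1
49: 0000100110010001 → 0, fb=0
50: 0001001100100010 → 0, fb=1
51: 0010011001000101 → 0, fb=0
52: 0100110010001010 → 0, fb=1
53: 1001100100010101 → 1, fb=0
54: 0011001000101010 → 0, fb=0
55: 0110010001010100 → 0, fb=0
56: 1100100010101000 → 1, fb=1
57: 1001000101010001 → 1, fb=0
58: 0010001010100010 → 0, fb=1
59: 0100010101000101 → 0, fb=1
60: 1000101010001011 → 1, fb=1
61: 0001010100010111 → 0, fb=0
62: 0010101000101110 → 0, fb=1
63: 0101010001011101 → 0, fb=0
64: 1010100010111010 → 1, fb=0
65: 0101000101110100 → 0, fb=1
66: 1010001011101001 → 1, fb=0
67: 0100010111010010 → 0, fb=1
68: 1000101110100101 → 1, fb=1
69: 0001011101001011 → 0, fb=0
70: 0010111010010110 → 0, fb=0
71: 0101110100101100 → 0, fb=0
72: 1011101001011000 → 1, fb=1
73: 0111010010110001 → 0, fb=1
74: 1110100101100011 → 1, fb=0
75: 1101001011000110 → 1, fb=0
76: 1010010110001100 → 1, fb=1
77: 0100101100011001 → 0, fb=0
78: 1001011000110010 → 1, fb=1
79: 0010110001100101 → 0, fb=0
80: 0101100011001010 → 0, fb=1
81: 1011000110010101 → 1, fb=1
82: 0110001100101011 → 0, fb=1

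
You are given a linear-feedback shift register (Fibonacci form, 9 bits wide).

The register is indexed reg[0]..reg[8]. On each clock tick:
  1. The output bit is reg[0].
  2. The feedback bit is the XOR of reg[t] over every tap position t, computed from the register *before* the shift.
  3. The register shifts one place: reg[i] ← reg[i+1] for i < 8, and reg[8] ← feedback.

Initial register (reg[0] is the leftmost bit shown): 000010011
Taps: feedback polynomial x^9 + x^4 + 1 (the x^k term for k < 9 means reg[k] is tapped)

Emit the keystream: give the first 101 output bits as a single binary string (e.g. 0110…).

00001001110010101011000011011110100110111001000101000010101101001111110110010010010110111111001001101

tick  register→output (feedback)
  0  000010011→0 (1)
  1  000100111→0 (0)
  2  001001110→0 (0)
  3  010011100→0 (1)
  4  100111001→1 (0)
  5  001110010→0 (1)
  6  011100101→0 (0)
  7  111001010→1 (1)
  8  110010101→1 (0)
  9  100101010→1 (1)
 10  001010101→0 (1)
 11  010101011→0 (0)
 12  101010110→1 (0)
 13  010101100→0 (0)
 14  101011000→1 (0)
 15  010110000→0 (1)
 16  101100001→1 (1)
 17  011000011→0 (0)
 18  110000110→1 (1)
 19  100001101→1 (1)
 20  000011011→0 (1)
 21  000110111→0 (1)
 22  001101111→0 (0)
 23  011011110→0 (1)
 24  110111101→1 (0)
 25  101111010→1 (0)
 26  011110100→0 (1)
 27  111101001→1 (1)
 28  111010011→1 (0)
 29  110100110→1 (1)
 30  101001101→1 (1)
 31  010011011→0 (1)
 32  100110111→1 (0)
 33  001101110→0 (0)
 34  011011100→0 (1)
 35  110111001→1 (0)
 36  101110010→1 (0)
 37  011100100→0 (0)
 38  111001000→1 (1)
 39  110010001→1 (0)
 40  100100010→1 (1)
 41  001000101→0 (0)
 42  010001010→0 (0)
 43  100010100→1 (0)
 44  000101000→0 (0)
 45  001010000→0 (1)
 46  010100001→0 (0)
 47  101000010→1 (1)
 48  010000101→0 (0)
 49  100001010→1 (1)
 50  000010101→0 (1)
 51  000101011→0 (0)
 52  001010110→0 (1)
 53  010101101→0 (0)
 54  101011010→1 (0)
 55  010110100→0 (1)
 56  101101001→1 (1)
 57  011010011→0 (1)
 58  110100111→1 (1)
 59  101001111→1 (1)
 60  010011111→0 (1)
 61  100111111→1 (0)
 62  001111110→0 (1)
 63  011111101→0 (1)
 64  111111011→1 (0)
 65  111110110→1 (0)
 66  111101100→1 (1)
 67  111011001→1 (0)
 68  110110010→1 (0)
 69  101100100→1 (1)
 70  011001001→0 (0)
 71  110010010→1 (0)
 72  100100100→1 (1)
 73  001001001→0 (0)
 74  010010010→0 (1)
 75  100100101→1 (1)
 76  001001011→0 (0)
 77  010010110→0 (1)
 78  100101101→1 (1)
 79  001011011→0 (1)
 80  010110111→0 (1)
 81  101101111→1 (1)
 82  011011111→0 (1)
 83  110111111→1 (0)
 84  101111110→1 (0)
 85  011111100→0 (1)
 86  111111001→1 (0)
 87  111110010→1 (0)
 88  111100100→1 (1)
 89  111001001→1 (1)
 90  110010011→1 (0)
 91  100100110→1 (1)
 92  001001101→0 (0)
 93  010011010→0 (1)
 94  100110101→1 (0)
 95  001101010→0 (0)
 96  011010100→0 (1)
 97  110101001→1 (1)
 98  101010011→1 (0)
 99  010100110→0 (0)
100  101001100→1 (1)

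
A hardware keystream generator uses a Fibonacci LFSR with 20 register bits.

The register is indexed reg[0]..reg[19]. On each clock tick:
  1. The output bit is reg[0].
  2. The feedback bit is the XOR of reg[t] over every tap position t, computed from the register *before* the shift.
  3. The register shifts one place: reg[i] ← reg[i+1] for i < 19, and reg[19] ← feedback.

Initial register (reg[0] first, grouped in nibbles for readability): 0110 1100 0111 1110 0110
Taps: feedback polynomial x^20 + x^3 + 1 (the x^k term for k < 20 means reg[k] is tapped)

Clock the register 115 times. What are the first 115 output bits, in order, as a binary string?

tick  register→output (feedback)
  0  01101100011111100110→0 (0)
  1  11011000111111001100→1 (0)
  2  10110001111110011000→1 (0)
  3  01100011111100110000→0 (0)
  4  11000111111001100000→1 (1)
  5  10001111110011000001→1 (1)
  6  00011111100110000011→0 (1)
  7  00111111001100000111→0 (1)
  8  01111110011000001111→0 (1)
  9  11111100110000011111→1 (0)
 10  11111001100000111110→1 (0)
 11  11110011000001111100→1 (0)
 12  11100110000011111000→1 (1)
 13  11001100000111110001→1 (1)
 14  10011000001111100011→1 (0)
 15  00110000011111000110→0 (1)
 16  01100000111110001101→0 (0)
 17  11000001111100011010→1 (1)
 18  10000011111000110101→1 (1)
 19  00000111110001101011→0 (0)
 20  00001111100011010110→0 (0)
 21  00011111000110101100→0 (1)
 22  00111110001101011001→0 (1)
 23  01111100011010110011→0 (1)
 24  11111000110101100111→1 (0)
 25  11110001101011001110→1 (0)
 26  11100011010110011100→1 (1)
 27  11000110101100111001→1 (1)
 28  10001101011001110011→1 (1)
 29  00011010110011100111→0 (1)
 30  00110101100111001111→0 (1)
 31  01101011001110011111→0 (0)
 32  11010110011100111110→1 (0)
 33  10101100111001111100→1 (1)
 34  01011001110011111001→0 (1)
 35  10110011100111110011→1 (0)
 36  01100111001111100110→0 (0)
 37  11001110011111001100→1 (1)
 38  10011100111110011001→1 (0)
 39  00111001111100110010→0 (1)
 40  01110011111001100101→0 (1)
 41  11100111110011001011→1 (1)
 42  11001111100110010111→1 (1)
 43  10011111001100101111→1 (0)
 44  00111110011001011110→0 (1)
 45  01111100110010111101→0 (1)
 46  11111001100101111011→1 (0)
 47  11110011001011110110→1 (0)
 48  11100110010111101100→1 (1)
 49  11001100101111011001→1 (1)
 50  10011001011110110011→1 (0)
 51  00110010111101100110→0 (1)
 52  01100101111011001101→0 (0)
 53  11001011110110011010→1 (1)
 54  10010111101100110101→1 (0)
 55  00101111011001101010→0 (0)
 56  01011110110011010100→0 (1)
 57  10111101100110101001→1 (0)
 58  01111011001101010010→0 (1)
 59  11110110011010100101→1 (0)
 60  11101100110101001010→1 (1)
 61  11011001101010010101→1 (0)
 62  10110011010100101010→1 (0)
 63  01100110101001010100→0 (0)
 64  11001101010010101000→1 (1)
 65  10011010100101010001→1 (0)
 66  00110101001010100010→0 (1)
 67  01101010010101000101→0 (0)
 68  11010100101010001010→1 (0)
 69  10101001010100010100→1 (1)
 70  01010010101000101001→0 (1)
 71  10100101010001010011→1 (1)
 72  01001010100010100111→0 (0)
 73  10010101000101001110→1 (0)
 74  00101010001010011100→0 (0)
 75  01010100010100111000→0 (1)
 76  10101000101001110001→1 (1)
 77  01010001010011100011→0 (1)
 78  10100010100111000111→1 (1)
 79  01000101001110001111→0 (0)
 80  10001010011100011110→1 (1)
 81  00010100111000111101→0 (1)
 82  00101001110001111011→0 (0)
 83  01010011100011110110→0 (1)
 84  10100111000111101101→1 (1)
 85  01001110001111011011→0 (0)
 86  10011100011110110110→1 (0)
 87  00111000111101101100→0 (1)
 88  01110001111011011001→0 (1)
 89  11100011110110110011→1 (1)
 90  11000111101101100111→1 (1)
 91  10001111011011001111→1 (1)
 92  00011110110110011111→0 (1)
 93  00111101101100111111→0 (1)
 94  01111011011001111111→0 (1)
 95  11110110110011111111→1 (0)
 96  11101101100111111110→1 (1)
 97  11011011001111111101→1 (0)
 98  10110110011111111010→1 (0)
 99  01101100111111110100→0 (0)
100  11011001111111101000→1 (0)
101  10110011111111010000→1 (0)
102  01100111111110100000→0 (0)
103  11001111111101000000→1 (1)
104  10011111111010000001→1 (0)
105  00111111110100000010→0 (1)
106  01111111101000000101→0 (1)
107  11111111010000001011→1 (0)
108  11111110100000010110→1 (0)
109  11111101000000101100→1 (0)
110  11111010000001011000→1 (0)
111  11110100000010110000→1 (0)
112  11101000000101100000→1 (1)
113  11010000001011000001→1 (0)
114  10100000010110000010→1 (1)

0110110001111110011000001111100011010110011100111110011001011110110011010100101010001010011100011110110110011111111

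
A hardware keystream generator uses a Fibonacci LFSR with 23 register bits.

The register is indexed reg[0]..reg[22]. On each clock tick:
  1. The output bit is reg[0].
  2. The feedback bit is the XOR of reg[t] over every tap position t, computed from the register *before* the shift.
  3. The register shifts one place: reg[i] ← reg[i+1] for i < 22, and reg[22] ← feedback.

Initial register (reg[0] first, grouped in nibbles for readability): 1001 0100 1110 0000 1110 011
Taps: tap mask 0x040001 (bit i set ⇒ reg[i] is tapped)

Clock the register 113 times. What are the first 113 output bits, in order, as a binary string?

step | reg (before) | out | fb
   0 | 10010100111000001110011 | 1 | 0
   1 | 00101001110000011100110 | 0 | 0
   2 | 01010011100000111001100 | 0 | 0
   3 | 10100111000001110011000 | 1 | 0
   4 | 01001110000011100110000 | 0 | 1
   5 | 10011100000111001100001 | 1 | 1
   6 | 00111000001110011000011 | 0 | 0
   7 | 01110000011100110000110 | 0 | 0
   8 | 11100000111001100001100 | 1 | 1
   9 | 11000001110011000011001 | 1 | 0
  10 | 10000011100110000110010 | 1 | 0
  11 | 00000111001100001100100 | 0 | 0
  12 | 00001110011000011001000 | 0 | 0
  13 | 00011100110000110010000 | 0 | 1
  14 | 00111001100001100100001 | 0 | 0
  15 | 01110011000011001000010 | 0 | 0
  16 | 11100110000110010000100 | 1 | 1
  17 | 11001100001100100001001 | 1 | 1
  18 | 10011000011001000010011 | 1 | 0
  19 | 00110000110010000100110 | 0 | 0
  20 | 01100001100100001001100 | 0 | 0
  21 | 11000011001000010011000 | 1 | 0
  22 | 10000110010000100110000 | 1 | 0
  23 | 00001100100001001100000 | 0 | 0
  24 | 00011001000010011000000 | 0 | 0
  25 | 00110010000100110000000 | 0 | 0
  26 | 01100100001001100000000 | 0 | 0
  27 | 11001000010011000000000 | 1 | 1
  28 | 10010000100110000000001 | 1 | 1
  29 | 00100001001100000000011 | 0 | 0
  30 | 01000010011000000000110 | 0 | 0
  31 | 10000100110000000001100 | 1 | 1
  32 | 00001001100000000011001 | 0 | 1
  33 | 00010011000000000110011 | 0 | 1
  34 | 00100110000000001100111 | 0 | 0
  35 | 01001100000000011001110 | 0 | 0
  36 | 10011000000000110011100 | 1 | 0
  37 | 00110000000001100111000 | 0 | 1
  38 | 01100000000011001110001 | 0 | 1
  39 | 11000000000110011100011 | 1 | 1
  40 | 10000000001100111000111 | 1 | 1
  41 | 00000000011001110001111 | 0 | 0
  42 | 00000000110011100011110 | 0 | 1
  43 | 00000001100111000111101 | 0 | 1
  44 | 00000011001110001111011 | 0 | 1
  45 | 00000110011100011110111 | 0 | 1
  46 | 00001100111000111101111 | 0 | 0
  47 | 00011001110001111011110 | 0 | 1
  48 | 00110011100011110111101 | 0 | 1
  49 | 01100111000111101111011 | 0 | 1
  50 | 11001110001111011110111 | 1 | 0
  51 | 10011100011110111101110 | 1 | 1
  52 | 00111000111101111011101 | 0 | 1
  53 | 01110001111011110111011 | 0 | 1
  54 | 11100011110111101110111 | 1 | 0
  55 | 11000111101111011101110 | 1 | 1
  56 | 10001111011110111011101 | 1 | 0
  57 | 00011110111101110111010 | 0 | 1
  58 | 00111101111011101110101 | 0 | 1
  59 | 01111011110111011101011 | 0 | 0
  60 | 11110111101110111010110 | 1 | 0
  61 | 11101111011101110101100 | 1 | 1
  62 | 11011110111011101011001 | 1 | 0
  63 | 10111101110111010110010 | 1 | 0
  64 | 01111011101110101100100 | 0 | 0
  65 | 11110111011101011001000 | 1 | 1
  66 | 11101110111010110010001 | 1 | 0
  67 | 11011101110101100100010 | 1 | 1
  68 | 10111011101011001000101 | 1 | 1
  69 | 01110111010110010001011 | 0 | 0
  70 | 11101110101100100010110 | 1 | 0
  71 | 11011101011001000101100 | 1 | 1
  72 | 10111010110010001011001 | 1 | 0
  73 | 01110101100100010110010 | 0 | 1
  74 | 11101011001000101100101 | 1 | 1
  75 | 11010110010001011001011 | 1 | 1
  76 | 10101100100010110010111 | 1 | 0
  77 | 01011001000101100101110 | 0 | 0
  78 | 10110010001011001011100 | 1 | 0
  79 | 01100100010110010111000 | 0 | 1
  80 | 11001000101100101110001 | 1 | 0
  81 | 10010001011001011100010 | 1 | 1
  82 | 00100010110010111000101 | 0 | 0
  83 | 01000101100101110001010 | 0 | 0
  84 | 10001011001011100010100 | 1 | 0
  85 | 00010110010111000101000 | 0 | 0
  86 | 00101100101110001010000 | 0 | 1
  87 | 01011001011100010100001 | 0 | 0
  88 | 10110010111000101000010 | 1 | 1
  89 | 01100101110001010000101 | 0 | 0
  90 | 11001011100010100001010 | 1 | 1
  91 | 10010111000101000010101 | 1 | 0
  92 | 00101110001010000101010 | 0 | 0
  93 | 01011100010100001010100 | 0 | 1
  94 | 10111000101000010101001 | 1 | 1
  95 | 01110001010000101010011 | 0 | 1
  96 | 11100010100001010100111 | 1 | 1
  97 | 11000101000010101001111 | 1 | 1
  98 | 10001010000101010011111 | 1 | 0
  99 | 00010100001010100111110 | 0 | 1
 100 | 00101000010101001111101 | 0 | 1
 101 | 01010000101010011111011 | 0 | 1
 102 | 10100001010100111110111 | 1 | 0
 103 | 01000010101001111101110 | 0 | 0
 104 | 10000101010011111011100 | 1 | 0
 105 | 00001010100111110111000 | 0 | 1
 106 | 00010101001111101110001 | 0 | 1
 107 | 00101010011111011100011 | 0 | 0
 108 | 01010100111110111000110 | 0 | 0
 109 | 10101001111101110001100 | 1 | 1
 110 | 01010011111011100011001 | 0 | 1
 111 | 10100111110111000110011 | 1 | 0
 112 | 01001111101110001100110 | 0 | 0

10010100111000001110011000011001000010011000000000110011100011110111101110111010110010001011001011100010100001010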